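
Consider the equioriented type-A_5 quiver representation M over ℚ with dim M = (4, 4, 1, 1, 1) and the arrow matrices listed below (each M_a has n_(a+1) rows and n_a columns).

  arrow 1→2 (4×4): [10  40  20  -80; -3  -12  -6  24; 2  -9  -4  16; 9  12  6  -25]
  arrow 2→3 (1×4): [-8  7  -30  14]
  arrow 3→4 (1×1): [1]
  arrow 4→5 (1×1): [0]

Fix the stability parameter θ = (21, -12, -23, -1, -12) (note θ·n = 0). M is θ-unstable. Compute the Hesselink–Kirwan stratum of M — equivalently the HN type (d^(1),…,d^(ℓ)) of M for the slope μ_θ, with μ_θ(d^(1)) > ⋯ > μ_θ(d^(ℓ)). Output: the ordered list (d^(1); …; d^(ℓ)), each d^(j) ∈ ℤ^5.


Via rank(M_{q-1}∘⋯∘M_p): M ≅ I[1,1], I[1,2]^2, I[1,4], I[2,2], I[5,5].
μ_θ-semistable layers: μ^(1)=21; μ^(2)=9/2; μ^(3)=-1; μ^(4)=-14/3; μ^(5)=-12

((1, 0, 0, 0, 0); (2, 2, 0, 0, 0); (0, 0, 0, 1, 0); (1, 1, 1, 0, 0); (0, 1, 0, 0, 1))


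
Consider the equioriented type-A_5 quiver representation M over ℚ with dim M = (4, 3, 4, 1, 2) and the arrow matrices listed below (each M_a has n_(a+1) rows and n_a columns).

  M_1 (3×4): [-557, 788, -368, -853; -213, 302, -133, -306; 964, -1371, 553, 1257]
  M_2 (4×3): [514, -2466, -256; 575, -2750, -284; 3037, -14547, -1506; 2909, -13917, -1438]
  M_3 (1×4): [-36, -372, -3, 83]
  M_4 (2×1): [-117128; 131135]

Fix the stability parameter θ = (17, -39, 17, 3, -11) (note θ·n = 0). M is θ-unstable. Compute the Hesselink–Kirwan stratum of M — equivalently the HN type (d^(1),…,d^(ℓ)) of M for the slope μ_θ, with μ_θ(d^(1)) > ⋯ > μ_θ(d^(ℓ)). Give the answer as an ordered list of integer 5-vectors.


Barcode: M ≅ I[1,1], I[1,3]^2, I[1,5], I[3,3], I[5,5]. HN layers by μ_θ (3 steps, strictly decreasing):
  μ^(1)=17; μ^(2)=3; μ^(3)=-11

((1, 0, 3, 0, 0); (0, 0, 1, 1, 1); (3, 3, 0, 0, 1))


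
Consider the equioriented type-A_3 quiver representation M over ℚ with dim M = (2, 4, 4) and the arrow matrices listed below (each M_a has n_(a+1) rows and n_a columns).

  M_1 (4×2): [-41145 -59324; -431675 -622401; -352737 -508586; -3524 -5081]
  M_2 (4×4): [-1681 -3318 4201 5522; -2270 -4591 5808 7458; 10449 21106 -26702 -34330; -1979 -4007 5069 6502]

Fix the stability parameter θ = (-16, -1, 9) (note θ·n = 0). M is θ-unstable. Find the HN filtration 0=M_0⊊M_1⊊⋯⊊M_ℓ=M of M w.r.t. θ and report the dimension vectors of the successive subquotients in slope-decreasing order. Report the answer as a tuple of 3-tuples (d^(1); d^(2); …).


Barcode: M ≅ I[1,3]^2, I[2,3]^2. HN layers by μ_θ (3 steps, strictly decreasing):
  μ^(1)=9; μ^(2)=-1; μ^(3)=-16

((0, 0, 4); (0, 4, 0); (2, 0, 0))


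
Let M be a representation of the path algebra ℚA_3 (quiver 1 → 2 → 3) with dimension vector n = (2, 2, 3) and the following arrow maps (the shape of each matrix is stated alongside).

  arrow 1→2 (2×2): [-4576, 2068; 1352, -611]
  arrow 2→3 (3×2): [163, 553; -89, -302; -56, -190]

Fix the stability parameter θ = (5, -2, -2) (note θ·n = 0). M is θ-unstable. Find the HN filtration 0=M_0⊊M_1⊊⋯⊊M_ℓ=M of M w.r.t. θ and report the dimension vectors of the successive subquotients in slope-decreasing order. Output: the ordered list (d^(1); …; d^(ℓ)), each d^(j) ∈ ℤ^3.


Via rank(M_{q-1}∘⋯∘M_p): M ≅ I[1,1], I[1,3], I[2,3], I[3,3].
μ_θ-semistable layers: μ^(1)=5; μ^(2)=1/3; μ^(3)=-2

((1, 0, 0); (1, 1, 1); (0, 1, 2))


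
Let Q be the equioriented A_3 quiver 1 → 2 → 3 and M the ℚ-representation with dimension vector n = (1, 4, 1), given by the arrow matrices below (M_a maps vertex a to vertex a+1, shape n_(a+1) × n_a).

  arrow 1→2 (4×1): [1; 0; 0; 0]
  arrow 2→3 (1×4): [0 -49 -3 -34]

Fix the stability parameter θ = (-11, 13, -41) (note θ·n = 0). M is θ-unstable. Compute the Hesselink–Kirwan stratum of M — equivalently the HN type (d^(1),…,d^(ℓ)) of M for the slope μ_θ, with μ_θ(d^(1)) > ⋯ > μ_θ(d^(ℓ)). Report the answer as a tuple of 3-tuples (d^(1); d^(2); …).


Via rank(M_{q-1}∘⋯∘M_p): M ≅ I[1,2], I[2,2]^2, I[2,3].
μ_θ-semistable layers: μ^(1)=13; μ^(2)=-11; μ^(3)=-14

((0, 3, 0); (1, 0, 0); (0, 1, 1))


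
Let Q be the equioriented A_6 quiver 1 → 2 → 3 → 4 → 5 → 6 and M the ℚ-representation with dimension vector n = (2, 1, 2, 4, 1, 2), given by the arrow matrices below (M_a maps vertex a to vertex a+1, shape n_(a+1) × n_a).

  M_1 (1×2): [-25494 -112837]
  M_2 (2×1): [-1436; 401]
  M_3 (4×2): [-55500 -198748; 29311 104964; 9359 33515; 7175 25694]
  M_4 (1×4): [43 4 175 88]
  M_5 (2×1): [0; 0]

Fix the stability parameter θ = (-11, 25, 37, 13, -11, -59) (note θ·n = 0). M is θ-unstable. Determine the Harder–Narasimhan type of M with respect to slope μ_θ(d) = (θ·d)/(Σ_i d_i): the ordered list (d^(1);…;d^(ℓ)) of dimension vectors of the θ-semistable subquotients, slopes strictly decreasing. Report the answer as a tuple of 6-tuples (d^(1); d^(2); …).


Interval decomposition of M: I[1,1], I[1,5], I[3,4], I[4,4]^2, I[6,6]^2.
HN type (ℓ=5): μ^(1)=25; μ^(2)=16; μ^(3)=13; μ^(4)=-11; μ^(5)=-59

((0, 0, 1, 1, 0, 0); (0, 1, 1, 1, 1, 0); (0, 0, 0, 2, 0, 0); (2, 0, 0, 0, 0, 0); (0, 0, 0, 0, 0, 2))


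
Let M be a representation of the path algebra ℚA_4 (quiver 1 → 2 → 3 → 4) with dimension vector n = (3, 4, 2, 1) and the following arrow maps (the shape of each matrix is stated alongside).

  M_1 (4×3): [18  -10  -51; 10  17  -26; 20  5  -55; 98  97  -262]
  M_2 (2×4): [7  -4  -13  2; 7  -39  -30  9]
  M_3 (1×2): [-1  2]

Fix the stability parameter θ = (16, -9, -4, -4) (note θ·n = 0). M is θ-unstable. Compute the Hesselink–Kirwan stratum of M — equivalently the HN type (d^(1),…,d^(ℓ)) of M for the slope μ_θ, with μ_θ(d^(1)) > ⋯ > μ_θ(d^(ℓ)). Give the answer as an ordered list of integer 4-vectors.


Barcode: M ≅ I[1,1], I[1,3], I[1,4], I[2,2]^2. HN layers by μ_θ (4 steps, strictly decreasing):
  μ^(1)=16; μ^(2)=1; μ^(3)=-1/4; μ^(4)=-9

((1, 0, 0, 0); (1, 1, 1, 0); (1, 1, 1, 1); (0, 2, 0, 0))


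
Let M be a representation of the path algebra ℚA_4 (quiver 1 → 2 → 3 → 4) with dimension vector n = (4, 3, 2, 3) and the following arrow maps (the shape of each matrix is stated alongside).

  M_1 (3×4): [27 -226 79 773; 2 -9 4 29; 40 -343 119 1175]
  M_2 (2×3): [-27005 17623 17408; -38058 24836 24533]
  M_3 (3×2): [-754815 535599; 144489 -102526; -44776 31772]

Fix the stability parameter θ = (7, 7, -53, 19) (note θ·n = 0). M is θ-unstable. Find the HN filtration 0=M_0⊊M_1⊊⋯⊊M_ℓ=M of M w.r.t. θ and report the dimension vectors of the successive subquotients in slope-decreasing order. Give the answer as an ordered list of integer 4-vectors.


Via rank(M_{q-1}∘⋯∘M_p): M ≅ I[1,1], I[1,2], I[1,4]^2, I[4,4].
μ_θ-semistable layers: μ^(1)=19; μ^(2)=7; μ^(3)=-13

((0, 0, 0, 3); (2, 1, 0, 0); (2, 2, 2, 0))


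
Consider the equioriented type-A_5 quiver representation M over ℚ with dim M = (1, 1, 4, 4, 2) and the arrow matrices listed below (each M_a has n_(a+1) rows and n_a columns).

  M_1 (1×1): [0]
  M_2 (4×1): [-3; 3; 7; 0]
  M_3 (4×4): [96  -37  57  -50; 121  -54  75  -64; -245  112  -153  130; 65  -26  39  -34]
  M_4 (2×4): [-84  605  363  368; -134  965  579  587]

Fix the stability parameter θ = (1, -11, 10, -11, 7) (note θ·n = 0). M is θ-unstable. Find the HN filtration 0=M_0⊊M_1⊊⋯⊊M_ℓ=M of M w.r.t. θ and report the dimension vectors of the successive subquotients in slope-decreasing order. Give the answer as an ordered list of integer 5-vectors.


Via rank(M_{q-1}∘⋯∘M_p): M ≅ I[1,1], I[2,3], I[3,4], I[3,5]^2, I[4,4].
μ_θ-semistable layers: μ^(1)=10; μ^(2)=7; μ^(3)=1; μ^(4)=-1/2; μ^(5)=-11

((0, 0, 1, 0, 0); (0, 0, 0, 0, 2); (1, 0, 0, 0, 0); (0, 0, 3, 3, 0); (0, 1, 0, 1, 0))


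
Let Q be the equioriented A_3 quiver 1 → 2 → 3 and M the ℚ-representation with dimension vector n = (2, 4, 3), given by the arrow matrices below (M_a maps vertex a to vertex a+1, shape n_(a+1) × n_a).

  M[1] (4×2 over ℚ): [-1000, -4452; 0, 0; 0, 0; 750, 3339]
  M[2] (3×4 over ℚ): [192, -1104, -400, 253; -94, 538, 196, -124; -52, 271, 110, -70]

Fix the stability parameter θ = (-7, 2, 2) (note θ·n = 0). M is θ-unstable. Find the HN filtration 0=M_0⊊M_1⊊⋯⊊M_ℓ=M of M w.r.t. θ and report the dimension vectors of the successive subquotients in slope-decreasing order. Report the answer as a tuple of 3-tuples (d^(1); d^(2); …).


Barcode: M ≅ I[1,1], I[1,3], I[2,2], I[2,3]^2. HN layers by μ_θ (2 steps, strictly decreasing):
  μ^(1)=2; μ^(2)=-7

((0, 4, 3); (2, 0, 0))


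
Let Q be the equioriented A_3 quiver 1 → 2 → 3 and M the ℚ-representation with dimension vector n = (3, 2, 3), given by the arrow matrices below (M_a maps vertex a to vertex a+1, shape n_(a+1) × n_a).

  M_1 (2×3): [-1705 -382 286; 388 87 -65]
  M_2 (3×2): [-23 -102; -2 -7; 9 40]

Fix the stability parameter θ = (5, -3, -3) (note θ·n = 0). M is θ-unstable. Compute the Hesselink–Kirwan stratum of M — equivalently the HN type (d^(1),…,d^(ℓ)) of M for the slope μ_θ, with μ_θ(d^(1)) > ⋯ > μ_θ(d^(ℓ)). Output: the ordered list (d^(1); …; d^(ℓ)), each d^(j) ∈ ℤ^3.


Via rank(M_{q-1}∘⋯∘M_p): M ≅ I[1,1], I[1,3]^2, I[3,3].
μ_θ-semistable layers: μ^(1)=5; μ^(2)=-1/3; μ^(3)=-3

((1, 0, 0); (2, 2, 2); (0, 0, 1))


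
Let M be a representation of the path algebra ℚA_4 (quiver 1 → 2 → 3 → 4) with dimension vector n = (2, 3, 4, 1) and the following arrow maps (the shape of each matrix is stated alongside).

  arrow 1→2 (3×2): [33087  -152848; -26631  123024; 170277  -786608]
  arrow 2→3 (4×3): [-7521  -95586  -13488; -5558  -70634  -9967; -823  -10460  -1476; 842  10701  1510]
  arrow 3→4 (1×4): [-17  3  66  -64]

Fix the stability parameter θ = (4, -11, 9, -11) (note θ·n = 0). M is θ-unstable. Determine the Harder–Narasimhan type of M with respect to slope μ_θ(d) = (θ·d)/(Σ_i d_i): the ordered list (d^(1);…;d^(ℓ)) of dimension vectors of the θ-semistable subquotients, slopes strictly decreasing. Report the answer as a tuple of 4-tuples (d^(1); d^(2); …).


Via rank(M_{q-1}∘⋯∘M_p): M ≅ I[1,1], I[1,4], I[2,3]^2, I[3,3].
μ_θ-semistable layers: μ^(1)=9; μ^(2)=4; μ^(3)=-1; μ^(4)=-7/2; μ^(5)=-11

((0, 0, 3, 0); (1, 0, 0, 0); (0, 0, 1, 1); (1, 1, 0, 0); (0, 2, 0, 0))


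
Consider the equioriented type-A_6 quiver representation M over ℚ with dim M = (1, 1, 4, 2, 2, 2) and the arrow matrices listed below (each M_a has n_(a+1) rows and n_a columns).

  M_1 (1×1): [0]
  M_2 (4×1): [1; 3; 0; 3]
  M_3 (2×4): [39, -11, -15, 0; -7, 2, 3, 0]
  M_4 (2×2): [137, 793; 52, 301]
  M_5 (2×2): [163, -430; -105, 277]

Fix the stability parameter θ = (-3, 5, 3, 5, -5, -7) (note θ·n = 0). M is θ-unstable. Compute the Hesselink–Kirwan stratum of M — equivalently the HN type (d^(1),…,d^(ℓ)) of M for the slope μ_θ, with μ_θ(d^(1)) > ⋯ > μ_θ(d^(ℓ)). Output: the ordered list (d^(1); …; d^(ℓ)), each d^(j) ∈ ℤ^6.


Barcode: M ≅ I[1,1], I[2,6], I[3,3]^2, I[3,6]. HN layers by μ_θ (4 steps, strictly decreasing):
  μ^(1)=3; μ^(2)=1/5; μ^(3)=-1; μ^(4)=-3

((0, 0, 2, 0, 0, 0); (0, 1, 1, 1, 1, 1); (0, 0, 1, 1, 1, 1); (1, 0, 0, 0, 0, 0))


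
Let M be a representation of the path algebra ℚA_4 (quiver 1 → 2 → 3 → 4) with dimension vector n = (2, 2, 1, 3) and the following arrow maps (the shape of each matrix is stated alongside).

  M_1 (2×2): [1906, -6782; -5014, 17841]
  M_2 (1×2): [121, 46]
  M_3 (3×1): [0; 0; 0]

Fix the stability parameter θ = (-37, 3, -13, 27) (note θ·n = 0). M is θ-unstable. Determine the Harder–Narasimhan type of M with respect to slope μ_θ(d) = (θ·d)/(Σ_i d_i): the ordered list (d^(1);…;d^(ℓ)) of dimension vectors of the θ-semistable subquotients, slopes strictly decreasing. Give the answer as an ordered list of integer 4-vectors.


Via rank(M_{q-1}∘⋯∘M_p): M ≅ I[1,2], I[1,3], I[4,4]^3.
μ_θ-semistable layers: μ^(1)=27; μ^(2)=3; μ^(3)=-5; μ^(4)=-37

((0, 0, 0, 3); (0, 1, 0, 0); (0, 1, 1, 0); (2, 0, 0, 0))


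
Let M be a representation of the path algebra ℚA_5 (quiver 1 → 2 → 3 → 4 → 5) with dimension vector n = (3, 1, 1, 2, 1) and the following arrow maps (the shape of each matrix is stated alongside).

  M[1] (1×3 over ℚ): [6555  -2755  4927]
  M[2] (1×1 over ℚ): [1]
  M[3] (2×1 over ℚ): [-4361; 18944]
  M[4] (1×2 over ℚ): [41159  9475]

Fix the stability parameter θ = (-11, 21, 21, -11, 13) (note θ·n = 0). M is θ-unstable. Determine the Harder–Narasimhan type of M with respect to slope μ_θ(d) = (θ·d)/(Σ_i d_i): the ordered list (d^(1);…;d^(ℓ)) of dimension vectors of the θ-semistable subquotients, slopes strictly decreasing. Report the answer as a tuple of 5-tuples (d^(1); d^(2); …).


Barcode: M ≅ I[1,1]^2, I[1,5], I[4,4]. HN layers by μ_θ (3 steps, strictly decreasing):
  μ^(1)=13; μ^(2)=31/3; μ^(3)=-11

((0, 0, 0, 0, 1); (0, 1, 1, 1, 0); (3, 0, 0, 1, 0))


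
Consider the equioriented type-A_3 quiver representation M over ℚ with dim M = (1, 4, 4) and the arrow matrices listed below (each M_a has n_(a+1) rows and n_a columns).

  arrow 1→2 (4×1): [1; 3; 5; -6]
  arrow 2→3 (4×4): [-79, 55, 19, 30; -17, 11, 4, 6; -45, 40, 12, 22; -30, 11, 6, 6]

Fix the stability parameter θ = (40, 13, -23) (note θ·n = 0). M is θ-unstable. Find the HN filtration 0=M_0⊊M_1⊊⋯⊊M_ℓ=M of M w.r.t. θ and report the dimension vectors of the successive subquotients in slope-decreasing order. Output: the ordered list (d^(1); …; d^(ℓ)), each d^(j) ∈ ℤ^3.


Via rank(M_{q-1}∘⋯∘M_p): M ≅ I[1,3], I[2,3]^3.
μ_θ-semistable layers: μ^(1)=10; μ^(2)=-5

((1, 1, 1); (0, 3, 3))


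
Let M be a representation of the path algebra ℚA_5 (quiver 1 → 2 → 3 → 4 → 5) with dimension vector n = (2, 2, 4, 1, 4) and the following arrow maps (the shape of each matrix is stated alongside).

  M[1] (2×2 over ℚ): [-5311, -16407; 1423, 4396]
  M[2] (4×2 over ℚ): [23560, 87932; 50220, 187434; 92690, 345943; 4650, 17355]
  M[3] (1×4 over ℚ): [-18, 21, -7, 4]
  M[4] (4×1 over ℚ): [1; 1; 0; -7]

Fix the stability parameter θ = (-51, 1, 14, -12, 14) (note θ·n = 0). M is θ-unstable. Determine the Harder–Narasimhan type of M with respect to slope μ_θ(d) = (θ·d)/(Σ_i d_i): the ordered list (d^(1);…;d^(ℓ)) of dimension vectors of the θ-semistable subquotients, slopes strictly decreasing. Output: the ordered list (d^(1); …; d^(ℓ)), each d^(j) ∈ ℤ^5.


Barcode: M ≅ I[1,2], I[1,5], I[3,3]^3, I[5,5]^3. HN layers by μ_θ (3 steps, strictly decreasing):
  μ^(1)=14; μ^(2)=1; μ^(3)=-51

((0, 0, 3, 0, 4); (0, 2, 1, 1, 0); (2, 0, 0, 0, 0))


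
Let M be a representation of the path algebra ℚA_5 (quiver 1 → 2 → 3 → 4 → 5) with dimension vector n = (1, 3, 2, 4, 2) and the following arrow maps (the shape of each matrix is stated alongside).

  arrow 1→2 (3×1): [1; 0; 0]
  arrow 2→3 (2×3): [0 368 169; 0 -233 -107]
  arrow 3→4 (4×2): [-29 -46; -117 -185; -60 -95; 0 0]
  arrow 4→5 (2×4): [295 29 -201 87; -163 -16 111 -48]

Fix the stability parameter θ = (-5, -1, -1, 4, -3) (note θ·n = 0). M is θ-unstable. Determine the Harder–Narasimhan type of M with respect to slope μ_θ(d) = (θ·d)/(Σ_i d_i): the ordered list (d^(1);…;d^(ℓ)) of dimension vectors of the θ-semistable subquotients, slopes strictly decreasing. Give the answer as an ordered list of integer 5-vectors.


Interval decomposition of M: I[1,2], I[2,5]^2, I[4,4]^2.
HN type (ℓ=4): μ^(1)=4; μ^(2)=1/2; μ^(3)=-1; μ^(4)=-5

((0, 0, 0, 2, 0); (0, 0, 0, 2, 2); (0, 3, 2, 0, 0); (1, 0, 0, 0, 0))


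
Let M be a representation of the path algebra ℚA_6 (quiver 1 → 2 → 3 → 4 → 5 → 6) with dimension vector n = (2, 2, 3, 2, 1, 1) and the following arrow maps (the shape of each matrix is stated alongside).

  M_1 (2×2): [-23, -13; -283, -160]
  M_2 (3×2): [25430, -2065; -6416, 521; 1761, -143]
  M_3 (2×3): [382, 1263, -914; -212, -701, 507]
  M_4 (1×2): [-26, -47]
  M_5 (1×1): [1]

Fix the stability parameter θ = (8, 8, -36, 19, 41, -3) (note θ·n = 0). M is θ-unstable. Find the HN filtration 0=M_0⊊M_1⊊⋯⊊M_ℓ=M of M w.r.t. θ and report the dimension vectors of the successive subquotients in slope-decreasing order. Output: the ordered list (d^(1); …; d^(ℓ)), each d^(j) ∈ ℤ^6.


Interval decomposition of M: I[1,4], I[1,6], I[3,3].
HN type (ℓ=3): μ^(1)=19; μ^(2)=-20/3; μ^(3)=-36

((0, 0, 0, 2, 1, 1); (2, 2, 2, 0, 0, 0); (0, 0, 1, 0, 0, 0))


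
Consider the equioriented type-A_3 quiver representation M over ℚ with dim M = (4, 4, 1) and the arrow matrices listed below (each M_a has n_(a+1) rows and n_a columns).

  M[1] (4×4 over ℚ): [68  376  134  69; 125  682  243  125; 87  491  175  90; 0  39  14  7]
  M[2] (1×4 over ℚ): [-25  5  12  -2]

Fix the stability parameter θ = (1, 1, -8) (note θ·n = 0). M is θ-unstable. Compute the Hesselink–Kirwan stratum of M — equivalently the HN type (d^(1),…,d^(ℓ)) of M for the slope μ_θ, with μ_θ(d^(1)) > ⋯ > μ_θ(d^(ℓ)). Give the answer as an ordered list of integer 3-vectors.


Barcode: M ≅ I[1,1], I[1,2]^2, I[1,3], I[2,2]. HN layers by μ_θ (2 steps, strictly decreasing):
  μ^(1)=1; μ^(2)=-2

((3, 3, 0); (1, 1, 1))


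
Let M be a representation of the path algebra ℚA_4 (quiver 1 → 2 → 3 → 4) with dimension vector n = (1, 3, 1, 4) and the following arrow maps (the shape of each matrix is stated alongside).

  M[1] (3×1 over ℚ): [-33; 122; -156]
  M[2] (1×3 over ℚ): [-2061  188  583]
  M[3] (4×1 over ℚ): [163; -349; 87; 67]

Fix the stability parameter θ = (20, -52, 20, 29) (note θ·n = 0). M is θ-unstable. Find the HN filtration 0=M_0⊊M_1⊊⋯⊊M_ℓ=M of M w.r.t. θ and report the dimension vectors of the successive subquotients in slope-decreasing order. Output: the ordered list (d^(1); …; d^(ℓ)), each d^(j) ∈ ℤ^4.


Via rank(M_{q-1}∘⋯∘M_p): M ≅ I[1,4], I[2,2]^2, I[4,4]^3.
μ_θ-semistable layers: μ^(1)=29; μ^(2)=20; μ^(3)=-16; μ^(4)=-52

((0, 0, 0, 4); (0, 0, 1, 0); (1, 1, 0, 0); (0, 2, 0, 0))


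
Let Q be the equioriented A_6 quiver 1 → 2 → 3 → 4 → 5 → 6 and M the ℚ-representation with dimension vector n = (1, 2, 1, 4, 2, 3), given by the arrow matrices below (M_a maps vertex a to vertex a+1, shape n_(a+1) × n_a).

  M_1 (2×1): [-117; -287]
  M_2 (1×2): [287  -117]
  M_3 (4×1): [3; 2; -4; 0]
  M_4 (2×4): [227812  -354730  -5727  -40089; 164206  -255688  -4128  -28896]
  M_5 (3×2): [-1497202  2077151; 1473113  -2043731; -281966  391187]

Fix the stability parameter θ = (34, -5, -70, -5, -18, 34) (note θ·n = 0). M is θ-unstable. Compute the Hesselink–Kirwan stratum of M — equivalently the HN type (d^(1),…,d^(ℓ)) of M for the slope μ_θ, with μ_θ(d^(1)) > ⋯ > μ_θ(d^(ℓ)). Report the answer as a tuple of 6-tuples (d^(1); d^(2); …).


Via rank(M_{q-1}∘⋯∘M_p): M ≅ I[1,2], I[2,6], I[4,4]^2, I[4,6], I[6,6].
μ_θ-semistable layers: μ^(1)=34; μ^(2)=29/2; μ^(3)=-5; μ^(4)=-23/2; μ^(5)=-75/2

((0, 0, 0, 0, 0, 3); (1, 1, 0, 0, 0, 0); (0, 0, 0, 2, 0, 0); (0, 0, 0, 2, 2, 0); (0, 1, 1, 0, 0, 0))


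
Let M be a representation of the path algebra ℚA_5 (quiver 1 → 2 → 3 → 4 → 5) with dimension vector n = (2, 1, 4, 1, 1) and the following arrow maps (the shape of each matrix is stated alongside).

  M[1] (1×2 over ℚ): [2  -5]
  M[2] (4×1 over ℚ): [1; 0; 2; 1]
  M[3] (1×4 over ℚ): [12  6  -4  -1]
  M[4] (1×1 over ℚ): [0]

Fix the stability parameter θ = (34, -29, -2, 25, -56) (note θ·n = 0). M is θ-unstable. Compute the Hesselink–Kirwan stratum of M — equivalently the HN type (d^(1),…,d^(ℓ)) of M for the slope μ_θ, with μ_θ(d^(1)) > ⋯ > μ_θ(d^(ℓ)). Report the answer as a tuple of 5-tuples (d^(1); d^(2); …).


Barcode: M ≅ I[1,1], I[1,4], I[3,3]^3, I[5,5]. HN layers by μ_θ (5 steps, strictly decreasing):
  μ^(1)=34; μ^(2)=25; μ^(3)=1; μ^(4)=-2; μ^(5)=-56

((1, 0, 0, 0, 0); (0, 0, 0, 1, 0); (1, 1, 1, 0, 0); (0, 0, 3, 0, 0); (0, 0, 0, 0, 1))


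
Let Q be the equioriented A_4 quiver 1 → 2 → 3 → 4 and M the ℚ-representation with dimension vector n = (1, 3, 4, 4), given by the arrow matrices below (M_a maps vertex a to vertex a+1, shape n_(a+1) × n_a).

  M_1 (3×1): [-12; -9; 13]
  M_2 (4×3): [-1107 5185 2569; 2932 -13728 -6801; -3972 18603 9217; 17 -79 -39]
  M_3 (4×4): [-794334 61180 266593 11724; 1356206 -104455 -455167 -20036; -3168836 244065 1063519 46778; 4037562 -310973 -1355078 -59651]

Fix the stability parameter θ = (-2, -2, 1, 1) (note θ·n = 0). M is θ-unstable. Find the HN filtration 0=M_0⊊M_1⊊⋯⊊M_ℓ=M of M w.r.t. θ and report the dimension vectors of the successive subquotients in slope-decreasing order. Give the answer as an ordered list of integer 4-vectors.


Interval decomposition of M: I[1,4], I[2,4]^2, I[3,4].
HN type (ℓ=2): μ^(1)=1; μ^(2)=-2

((0, 0, 4, 4); (1, 3, 0, 0))


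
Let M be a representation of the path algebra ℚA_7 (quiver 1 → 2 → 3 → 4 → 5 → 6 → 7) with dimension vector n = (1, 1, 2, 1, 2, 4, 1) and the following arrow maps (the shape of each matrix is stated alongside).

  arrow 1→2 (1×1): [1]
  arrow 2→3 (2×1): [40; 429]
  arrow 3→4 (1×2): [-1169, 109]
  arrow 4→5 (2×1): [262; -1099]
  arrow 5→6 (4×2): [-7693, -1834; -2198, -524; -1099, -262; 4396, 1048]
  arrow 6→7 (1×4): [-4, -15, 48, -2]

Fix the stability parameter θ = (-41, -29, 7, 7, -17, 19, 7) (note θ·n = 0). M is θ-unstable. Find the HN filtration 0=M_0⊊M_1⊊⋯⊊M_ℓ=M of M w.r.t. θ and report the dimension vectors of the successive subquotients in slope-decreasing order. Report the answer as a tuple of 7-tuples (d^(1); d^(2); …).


Via rank(M_{q-1}∘⋯∘M_p): M ≅ I[1,5], I[3,3], I[5,7], I[6,6]^3.
μ_θ-semistable layers: μ^(1)=19; μ^(2)=13; μ^(3)=7; μ^(4)=-1; μ^(5)=-17; μ^(6)=-29; μ^(7)=-41

((0, 0, 0, 0, 0, 3, 0); (0, 0, 0, 0, 0, 1, 1); (0, 0, 1, 0, 0, 0, 0); (0, 0, 1, 1, 1, 0, 0); (0, 0, 0, 0, 1, 0, 0); (0, 1, 0, 0, 0, 0, 0); (1, 0, 0, 0, 0, 0, 0))


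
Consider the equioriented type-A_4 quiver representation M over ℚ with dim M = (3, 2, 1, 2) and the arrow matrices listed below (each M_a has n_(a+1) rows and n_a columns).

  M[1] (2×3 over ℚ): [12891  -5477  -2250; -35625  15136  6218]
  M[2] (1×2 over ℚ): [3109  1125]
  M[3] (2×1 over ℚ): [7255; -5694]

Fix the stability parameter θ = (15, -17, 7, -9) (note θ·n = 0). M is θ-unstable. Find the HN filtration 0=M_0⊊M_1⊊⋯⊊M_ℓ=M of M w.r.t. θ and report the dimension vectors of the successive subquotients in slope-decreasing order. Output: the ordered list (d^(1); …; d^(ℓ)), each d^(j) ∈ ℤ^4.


Interval decomposition of M: I[1,1], I[1,2], I[1,4], I[4,4].
HN type (ℓ=3): μ^(1)=15; μ^(2)=-1; μ^(3)=-9

((1, 0, 0, 0); (2, 2, 1, 1); (0, 0, 0, 1))


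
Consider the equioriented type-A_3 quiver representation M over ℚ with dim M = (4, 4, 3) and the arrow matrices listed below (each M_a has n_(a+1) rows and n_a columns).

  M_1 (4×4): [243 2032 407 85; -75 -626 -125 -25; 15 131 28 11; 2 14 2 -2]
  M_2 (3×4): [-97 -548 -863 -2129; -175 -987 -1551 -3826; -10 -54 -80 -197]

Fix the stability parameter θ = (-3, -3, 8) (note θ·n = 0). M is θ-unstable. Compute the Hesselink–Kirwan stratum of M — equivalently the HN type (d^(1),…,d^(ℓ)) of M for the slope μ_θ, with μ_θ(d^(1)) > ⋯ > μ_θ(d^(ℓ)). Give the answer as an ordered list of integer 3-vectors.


Via rank(M_{q-1}∘⋯∘M_p): M ≅ I[1,1], I[1,3]^3, I[2,2].
μ_θ-semistable layers: μ^(1)=8; μ^(2)=-3

((0, 0, 3); (4, 4, 0))


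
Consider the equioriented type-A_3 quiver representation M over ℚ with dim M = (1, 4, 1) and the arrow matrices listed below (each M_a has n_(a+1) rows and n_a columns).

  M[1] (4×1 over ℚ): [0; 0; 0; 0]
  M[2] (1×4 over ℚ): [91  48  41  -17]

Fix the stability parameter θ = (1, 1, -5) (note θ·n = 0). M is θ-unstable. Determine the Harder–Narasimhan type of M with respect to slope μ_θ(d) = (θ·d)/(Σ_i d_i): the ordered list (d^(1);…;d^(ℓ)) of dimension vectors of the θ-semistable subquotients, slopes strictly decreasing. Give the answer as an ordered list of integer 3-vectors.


Interval decomposition of M: I[1,1], I[2,2]^3, I[2,3].
HN type (ℓ=2): μ^(1)=1; μ^(2)=-2

((1, 3, 0); (0, 1, 1))


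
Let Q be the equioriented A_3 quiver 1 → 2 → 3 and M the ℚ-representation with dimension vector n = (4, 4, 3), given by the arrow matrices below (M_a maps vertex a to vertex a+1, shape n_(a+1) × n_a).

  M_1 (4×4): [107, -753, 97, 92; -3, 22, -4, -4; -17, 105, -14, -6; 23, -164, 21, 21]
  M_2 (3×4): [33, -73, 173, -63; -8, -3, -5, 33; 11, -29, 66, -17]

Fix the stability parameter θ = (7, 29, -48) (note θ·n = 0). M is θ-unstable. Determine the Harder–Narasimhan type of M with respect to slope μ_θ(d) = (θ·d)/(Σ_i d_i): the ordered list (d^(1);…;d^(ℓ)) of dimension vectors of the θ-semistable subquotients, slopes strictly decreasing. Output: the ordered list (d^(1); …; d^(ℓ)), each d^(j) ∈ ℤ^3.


Interval decomposition of M: I[1,2], I[1,3]^3.
HN type (ℓ=3): μ^(1)=29; μ^(2)=7; μ^(3)=-4

((0, 1, 0); (1, 0, 0); (3, 3, 3))


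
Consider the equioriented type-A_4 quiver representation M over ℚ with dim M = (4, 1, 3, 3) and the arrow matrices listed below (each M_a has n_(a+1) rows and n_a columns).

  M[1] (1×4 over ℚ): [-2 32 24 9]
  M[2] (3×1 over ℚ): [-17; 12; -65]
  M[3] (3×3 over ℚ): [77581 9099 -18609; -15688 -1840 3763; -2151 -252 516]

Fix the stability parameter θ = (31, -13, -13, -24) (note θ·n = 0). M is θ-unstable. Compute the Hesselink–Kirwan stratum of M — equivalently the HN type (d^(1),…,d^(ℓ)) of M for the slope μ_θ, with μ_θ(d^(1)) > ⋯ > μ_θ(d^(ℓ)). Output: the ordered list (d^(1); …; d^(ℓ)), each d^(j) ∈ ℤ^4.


Via rank(M_{q-1}∘⋯∘M_p): M ≅ I[1,1]^3, I[1,4], I[3,4]^2.
μ_θ-semistable layers: μ^(1)=31; μ^(2)=-19/4; μ^(3)=-37/2

((3, 0, 0, 0); (1, 1, 1, 1); (0, 0, 2, 2))


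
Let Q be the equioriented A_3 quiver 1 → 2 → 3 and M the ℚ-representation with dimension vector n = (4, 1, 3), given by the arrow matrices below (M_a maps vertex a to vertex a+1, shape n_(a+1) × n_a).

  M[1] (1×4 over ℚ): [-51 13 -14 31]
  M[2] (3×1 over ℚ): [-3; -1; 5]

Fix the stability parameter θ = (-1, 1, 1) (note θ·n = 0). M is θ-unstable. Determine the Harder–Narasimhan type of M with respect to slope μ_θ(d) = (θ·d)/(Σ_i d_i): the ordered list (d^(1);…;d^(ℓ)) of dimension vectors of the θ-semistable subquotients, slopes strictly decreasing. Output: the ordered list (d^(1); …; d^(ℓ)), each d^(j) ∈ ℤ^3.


Interval decomposition of M: I[1,1]^3, I[1,3], I[3,3]^2.
HN type (ℓ=2): μ^(1)=1; μ^(2)=-1

((0, 1, 3); (4, 0, 0))


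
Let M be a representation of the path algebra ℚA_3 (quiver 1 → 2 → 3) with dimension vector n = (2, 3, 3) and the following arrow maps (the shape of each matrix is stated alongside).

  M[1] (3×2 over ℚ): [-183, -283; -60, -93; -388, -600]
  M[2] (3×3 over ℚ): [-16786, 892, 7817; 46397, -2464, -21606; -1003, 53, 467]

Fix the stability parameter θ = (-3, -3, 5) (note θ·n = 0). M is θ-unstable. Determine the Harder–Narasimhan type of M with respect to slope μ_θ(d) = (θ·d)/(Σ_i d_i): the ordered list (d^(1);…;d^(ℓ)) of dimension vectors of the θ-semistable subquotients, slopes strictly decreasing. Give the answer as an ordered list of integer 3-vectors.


Via rank(M_{q-1}∘⋯∘M_p): M ≅ I[1,3]^2, I[2,3].
μ_θ-semistable layers: μ^(1)=5; μ^(2)=-3

((0, 0, 3); (2, 3, 0))


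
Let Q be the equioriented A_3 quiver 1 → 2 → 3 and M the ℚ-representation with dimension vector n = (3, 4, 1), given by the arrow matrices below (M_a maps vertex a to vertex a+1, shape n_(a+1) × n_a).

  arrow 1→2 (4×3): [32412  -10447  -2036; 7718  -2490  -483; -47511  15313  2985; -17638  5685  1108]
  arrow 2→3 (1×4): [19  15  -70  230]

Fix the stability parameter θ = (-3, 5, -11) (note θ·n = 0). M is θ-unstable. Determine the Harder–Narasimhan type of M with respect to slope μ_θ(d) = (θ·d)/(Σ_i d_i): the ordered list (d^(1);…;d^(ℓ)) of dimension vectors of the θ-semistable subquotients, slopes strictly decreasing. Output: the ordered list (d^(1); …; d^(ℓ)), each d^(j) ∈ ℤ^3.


Interval decomposition of M: I[1,2]^2, I[1,3], I[2,2].
HN type (ℓ=2): μ^(1)=5; μ^(2)=-3

((0, 3, 0); (3, 1, 1))


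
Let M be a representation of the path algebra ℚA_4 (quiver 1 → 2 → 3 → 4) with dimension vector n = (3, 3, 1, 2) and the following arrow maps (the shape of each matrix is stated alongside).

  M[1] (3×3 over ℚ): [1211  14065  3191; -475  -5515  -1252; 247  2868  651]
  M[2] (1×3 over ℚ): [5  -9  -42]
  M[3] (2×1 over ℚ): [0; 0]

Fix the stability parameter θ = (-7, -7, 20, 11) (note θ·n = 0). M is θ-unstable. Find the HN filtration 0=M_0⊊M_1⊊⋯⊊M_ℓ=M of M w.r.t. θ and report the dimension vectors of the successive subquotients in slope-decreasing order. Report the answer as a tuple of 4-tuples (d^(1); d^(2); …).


Interval decomposition of M: I[1,2]^2, I[1,3], I[4,4]^2.
HN type (ℓ=3): μ^(1)=20; μ^(2)=11; μ^(3)=-7

((0, 0, 1, 0); (0, 0, 0, 2); (3, 3, 0, 0))


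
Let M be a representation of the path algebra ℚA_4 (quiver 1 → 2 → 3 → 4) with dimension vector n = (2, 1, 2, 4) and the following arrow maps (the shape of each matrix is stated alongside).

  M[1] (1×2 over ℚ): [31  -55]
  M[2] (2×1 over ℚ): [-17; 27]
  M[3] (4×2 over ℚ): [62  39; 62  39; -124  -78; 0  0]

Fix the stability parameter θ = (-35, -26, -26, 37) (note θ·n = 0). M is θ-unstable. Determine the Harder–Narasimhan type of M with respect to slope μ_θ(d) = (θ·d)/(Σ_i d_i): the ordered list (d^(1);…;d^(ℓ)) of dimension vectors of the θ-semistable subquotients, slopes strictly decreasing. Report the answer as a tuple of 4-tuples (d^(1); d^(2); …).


Barcode: M ≅ I[1,1], I[1,4], I[3,3], I[4,4]^3. HN layers by μ_θ (3 steps, strictly decreasing):
  μ^(1)=37; μ^(2)=-26; μ^(3)=-35

((0, 0, 0, 4); (0, 1, 2, 0); (2, 0, 0, 0))


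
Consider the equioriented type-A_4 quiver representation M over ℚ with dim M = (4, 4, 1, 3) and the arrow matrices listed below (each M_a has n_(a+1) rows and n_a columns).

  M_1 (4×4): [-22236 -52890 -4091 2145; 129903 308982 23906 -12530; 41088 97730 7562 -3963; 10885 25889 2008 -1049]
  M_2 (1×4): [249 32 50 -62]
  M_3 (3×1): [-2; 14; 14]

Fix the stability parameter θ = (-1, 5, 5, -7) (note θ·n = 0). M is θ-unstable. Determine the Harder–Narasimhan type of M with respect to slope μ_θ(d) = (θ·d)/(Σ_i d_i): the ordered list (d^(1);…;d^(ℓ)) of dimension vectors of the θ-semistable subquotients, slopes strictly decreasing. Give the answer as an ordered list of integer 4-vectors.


Via rank(M_{q-1}∘⋯∘M_p): M ≅ I[1,2]^3, I[1,4], I[4,4]^2.
μ_θ-semistable layers: μ^(1)=5; μ^(2)=1; μ^(3)=-1; μ^(4)=-7

((0, 3, 0, 0); (0, 1, 1, 1); (4, 0, 0, 0); (0, 0, 0, 2))


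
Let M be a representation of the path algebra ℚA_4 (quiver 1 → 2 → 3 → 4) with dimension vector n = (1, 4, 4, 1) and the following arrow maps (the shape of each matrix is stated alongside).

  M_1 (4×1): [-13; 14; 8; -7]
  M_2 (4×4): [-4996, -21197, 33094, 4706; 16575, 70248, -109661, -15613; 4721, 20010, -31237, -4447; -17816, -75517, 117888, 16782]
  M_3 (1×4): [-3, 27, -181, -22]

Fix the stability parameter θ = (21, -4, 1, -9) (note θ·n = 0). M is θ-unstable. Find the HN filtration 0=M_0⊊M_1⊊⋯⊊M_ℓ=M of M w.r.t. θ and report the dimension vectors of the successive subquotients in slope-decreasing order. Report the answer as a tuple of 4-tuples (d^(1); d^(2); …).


Via rank(M_{q-1}∘⋯∘M_p): M ≅ I[1,2], I[2,3]^2, I[2,4], I[3,3].
μ_θ-semistable layers: μ^(1)=17/2; μ^(2)=1; μ^(3)=-4

((1, 1, 0, 0); (0, 0, 3, 0); (0, 3, 1, 1))


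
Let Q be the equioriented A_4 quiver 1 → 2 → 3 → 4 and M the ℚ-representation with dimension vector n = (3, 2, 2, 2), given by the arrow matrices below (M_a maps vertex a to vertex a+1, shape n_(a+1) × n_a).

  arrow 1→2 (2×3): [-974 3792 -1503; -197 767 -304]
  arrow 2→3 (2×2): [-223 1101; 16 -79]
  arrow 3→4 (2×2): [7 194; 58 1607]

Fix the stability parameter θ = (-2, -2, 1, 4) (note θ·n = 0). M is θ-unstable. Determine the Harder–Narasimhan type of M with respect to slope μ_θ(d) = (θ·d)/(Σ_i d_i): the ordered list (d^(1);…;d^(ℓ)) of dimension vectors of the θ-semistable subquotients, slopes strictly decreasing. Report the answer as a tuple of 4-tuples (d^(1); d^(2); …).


Via rank(M_{q-1}∘⋯∘M_p): M ≅ I[1,1], I[1,4]^2.
μ_θ-semistable layers: μ^(1)=4; μ^(2)=1; μ^(3)=-2

((0, 0, 0, 2); (0, 0, 2, 0); (3, 2, 0, 0))


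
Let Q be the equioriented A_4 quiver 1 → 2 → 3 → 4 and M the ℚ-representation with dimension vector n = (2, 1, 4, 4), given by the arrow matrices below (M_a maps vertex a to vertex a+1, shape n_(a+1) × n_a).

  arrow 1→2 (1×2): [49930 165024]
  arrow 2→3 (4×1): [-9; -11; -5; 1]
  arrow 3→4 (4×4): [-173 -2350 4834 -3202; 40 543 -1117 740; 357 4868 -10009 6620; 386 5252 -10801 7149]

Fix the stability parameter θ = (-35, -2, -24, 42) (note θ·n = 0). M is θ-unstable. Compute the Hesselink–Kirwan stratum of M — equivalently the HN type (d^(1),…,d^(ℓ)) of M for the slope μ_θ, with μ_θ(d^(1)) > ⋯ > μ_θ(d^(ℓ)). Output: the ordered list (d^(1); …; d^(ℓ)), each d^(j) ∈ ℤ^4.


Via rank(M_{q-1}∘⋯∘M_p): M ≅ I[1,1], I[1,4], I[3,4]^3.
μ_θ-semistable layers: μ^(1)=42; μ^(2)=-13; μ^(3)=-24; μ^(4)=-35

((0, 0, 0, 4); (0, 1, 1, 0); (0, 0, 3, 0); (2, 0, 0, 0))


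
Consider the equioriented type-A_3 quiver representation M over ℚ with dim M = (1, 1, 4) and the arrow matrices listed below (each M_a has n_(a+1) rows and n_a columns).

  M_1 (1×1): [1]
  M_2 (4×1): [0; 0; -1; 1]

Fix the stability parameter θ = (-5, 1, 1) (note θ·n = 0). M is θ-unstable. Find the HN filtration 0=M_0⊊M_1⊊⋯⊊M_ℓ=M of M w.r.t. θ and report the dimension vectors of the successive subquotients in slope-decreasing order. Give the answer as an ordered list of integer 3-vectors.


Interval decomposition of M: I[1,3], I[3,3]^3.
HN type (ℓ=2): μ^(1)=1; μ^(2)=-5

((0, 1, 4); (1, 0, 0))


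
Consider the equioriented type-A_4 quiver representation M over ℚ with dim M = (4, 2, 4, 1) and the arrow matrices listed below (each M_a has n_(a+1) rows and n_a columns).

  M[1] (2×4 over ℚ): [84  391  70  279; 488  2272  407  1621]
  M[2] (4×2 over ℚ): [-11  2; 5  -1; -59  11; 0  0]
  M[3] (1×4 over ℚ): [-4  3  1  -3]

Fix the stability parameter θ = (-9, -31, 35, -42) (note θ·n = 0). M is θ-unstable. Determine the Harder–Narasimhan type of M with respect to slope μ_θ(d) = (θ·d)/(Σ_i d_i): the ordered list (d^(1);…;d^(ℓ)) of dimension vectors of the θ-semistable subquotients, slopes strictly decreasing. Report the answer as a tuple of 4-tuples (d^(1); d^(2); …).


Via rank(M_{q-1}∘⋯∘M_p): M ≅ I[1,1]^2, I[1,3]^2, I[3,3], I[3,4].
μ_θ-semistable layers: μ^(1)=35; μ^(2)=-7/2; μ^(3)=-9; μ^(4)=-20

((0, 0, 3, 0); (0, 0, 1, 1); (2, 0, 0, 0); (2, 2, 0, 0))


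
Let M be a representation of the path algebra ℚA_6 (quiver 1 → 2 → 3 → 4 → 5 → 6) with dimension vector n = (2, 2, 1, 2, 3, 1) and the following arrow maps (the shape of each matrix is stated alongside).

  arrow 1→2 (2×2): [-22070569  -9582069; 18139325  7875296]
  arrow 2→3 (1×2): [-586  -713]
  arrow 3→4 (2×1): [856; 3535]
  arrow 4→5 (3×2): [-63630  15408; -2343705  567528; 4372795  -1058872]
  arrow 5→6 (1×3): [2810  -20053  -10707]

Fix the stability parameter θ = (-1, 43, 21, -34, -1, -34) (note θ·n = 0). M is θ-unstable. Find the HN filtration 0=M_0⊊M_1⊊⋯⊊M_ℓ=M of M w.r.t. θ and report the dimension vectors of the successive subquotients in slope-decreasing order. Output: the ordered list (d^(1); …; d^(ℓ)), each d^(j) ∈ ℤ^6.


Via rank(M_{q-1}∘⋯∘M_p): M ≅ I[1,2], I[1,4], I[4,5], I[5,5], I[5,6].
μ_θ-semistable layers: μ^(1)=43; μ^(2)=10; μ^(3)=-1; μ^(4)=-35/2; μ^(5)=-34

((0, 1, 0, 0, 0, 0); (0, 1, 1, 1, 0, 0); (2, 0, 0, 0, 2, 0); (0, 0, 0, 0, 1, 1); (0, 0, 0, 1, 0, 0))


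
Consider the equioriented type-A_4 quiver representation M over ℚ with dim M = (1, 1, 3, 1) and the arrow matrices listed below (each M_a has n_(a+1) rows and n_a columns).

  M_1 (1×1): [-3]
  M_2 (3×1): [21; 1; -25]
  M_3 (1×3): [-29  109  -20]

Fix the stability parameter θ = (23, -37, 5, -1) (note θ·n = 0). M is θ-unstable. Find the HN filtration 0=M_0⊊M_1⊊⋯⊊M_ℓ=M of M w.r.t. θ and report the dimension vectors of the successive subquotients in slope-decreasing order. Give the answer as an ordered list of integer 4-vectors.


Via rank(M_{q-1}∘⋯∘M_p): M ≅ I[1,3], I[3,3], I[3,4].
μ_θ-semistable layers: μ^(1)=5; μ^(2)=2; μ^(3)=-7

((0, 0, 2, 0); (0, 0, 1, 1); (1, 1, 0, 0))


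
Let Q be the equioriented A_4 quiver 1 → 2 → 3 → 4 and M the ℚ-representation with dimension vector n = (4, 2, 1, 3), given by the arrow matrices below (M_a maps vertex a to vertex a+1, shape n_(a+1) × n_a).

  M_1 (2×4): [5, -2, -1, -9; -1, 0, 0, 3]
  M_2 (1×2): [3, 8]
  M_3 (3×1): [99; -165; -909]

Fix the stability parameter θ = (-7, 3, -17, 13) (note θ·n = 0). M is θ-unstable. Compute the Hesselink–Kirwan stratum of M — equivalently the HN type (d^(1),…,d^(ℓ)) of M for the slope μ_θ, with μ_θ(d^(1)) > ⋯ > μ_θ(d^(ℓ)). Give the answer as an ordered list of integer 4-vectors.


Barcode: M ≅ I[1,1]^2, I[1,2], I[1,4], I[4,4]^2. HN layers by μ_θ (3 steps, strictly decreasing):
  μ^(1)=13; μ^(2)=3; μ^(3)=-7

((0, 0, 0, 3); (0, 1, 0, 0); (4, 1, 1, 0))


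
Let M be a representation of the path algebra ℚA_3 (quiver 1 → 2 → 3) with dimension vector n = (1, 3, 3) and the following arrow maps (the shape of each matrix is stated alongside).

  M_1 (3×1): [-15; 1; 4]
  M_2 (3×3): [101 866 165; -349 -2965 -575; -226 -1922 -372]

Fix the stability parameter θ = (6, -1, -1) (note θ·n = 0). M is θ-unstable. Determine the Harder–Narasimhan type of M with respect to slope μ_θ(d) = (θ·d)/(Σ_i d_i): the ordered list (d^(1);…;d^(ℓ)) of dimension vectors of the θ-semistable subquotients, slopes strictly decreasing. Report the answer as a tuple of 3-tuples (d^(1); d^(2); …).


Interval decomposition of M: I[1,3], I[2,3]^2.
HN type (ℓ=2): μ^(1)=4/3; μ^(2)=-1

((1, 1, 1); (0, 2, 2))


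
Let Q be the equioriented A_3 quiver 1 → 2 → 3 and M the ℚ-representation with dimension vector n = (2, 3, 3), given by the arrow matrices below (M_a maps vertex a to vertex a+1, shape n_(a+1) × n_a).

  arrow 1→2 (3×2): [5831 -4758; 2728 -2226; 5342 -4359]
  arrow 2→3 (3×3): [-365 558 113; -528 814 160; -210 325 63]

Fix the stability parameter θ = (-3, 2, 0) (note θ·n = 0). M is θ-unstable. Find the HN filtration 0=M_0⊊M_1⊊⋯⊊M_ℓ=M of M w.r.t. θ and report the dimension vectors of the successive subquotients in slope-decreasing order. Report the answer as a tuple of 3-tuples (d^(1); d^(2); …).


Interval decomposition of M: I[1,3]^2, I[2,3].
HN type (ℓ=2): μ^(1)=1; μ^(2)=-3

((0, 3, 3); (2, 0, 0))


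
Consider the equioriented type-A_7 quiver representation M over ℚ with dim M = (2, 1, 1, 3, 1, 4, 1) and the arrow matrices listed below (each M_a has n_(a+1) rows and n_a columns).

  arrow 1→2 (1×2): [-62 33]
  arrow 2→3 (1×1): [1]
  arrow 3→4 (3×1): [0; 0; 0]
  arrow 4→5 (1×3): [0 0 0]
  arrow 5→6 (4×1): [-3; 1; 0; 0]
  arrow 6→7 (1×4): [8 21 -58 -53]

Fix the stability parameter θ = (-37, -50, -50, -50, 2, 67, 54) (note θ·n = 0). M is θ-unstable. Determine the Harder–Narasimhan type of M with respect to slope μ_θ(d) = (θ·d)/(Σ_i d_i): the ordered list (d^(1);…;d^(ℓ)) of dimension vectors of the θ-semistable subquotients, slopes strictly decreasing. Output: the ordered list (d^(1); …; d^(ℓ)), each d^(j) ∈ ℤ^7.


Interval decomposition of M: I[1,1], I[1,3], I[4,4]^3, I[5,7], I[6,6]^3.
HN type (ℓ=6): μ^(1)=67; μ^(2)=121/2; μ^(3)=2; μ^(4)=-37; μ^(5)=-137/3; μ^(6)=-50

((0, 0, 0, 0, 0, 3, 0); (0, 0, 0, 0, 0, 1, 1); (0, 0, 0, 0, 1, 0, 0); (1, 0, 0, 0, 0, 0, 0); (1, 1, 1, 0, 0, 0, 0); (0, 0, 0, 3, 0, 0, 0))
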